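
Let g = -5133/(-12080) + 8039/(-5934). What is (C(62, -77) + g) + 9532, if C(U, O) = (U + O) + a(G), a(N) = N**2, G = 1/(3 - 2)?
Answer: 341104738531/35841360 ≈ 9517.1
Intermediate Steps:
G = 1 (G = 1/1 = 1)
C(U, O) = 1 + O + U (C(U, O) = (U + O) + 1**2 = (O + U) + 1 = 1 + O + U)
g = -33325949/35841360 (g = -5133*(-1/12080) + 8039*(-1/5934) = 5133/12080 - 8039/5934 = -33325949/35841360 ≈ -0.92982)
(C(62, -77) + g) + 9532 = ((1 - 77 + 62) - 33325949/35841360) + 9532 = (-14 - 33325949/35841360) + 9532 = -535104989/35841360 + 9532 = 341104738531/35841360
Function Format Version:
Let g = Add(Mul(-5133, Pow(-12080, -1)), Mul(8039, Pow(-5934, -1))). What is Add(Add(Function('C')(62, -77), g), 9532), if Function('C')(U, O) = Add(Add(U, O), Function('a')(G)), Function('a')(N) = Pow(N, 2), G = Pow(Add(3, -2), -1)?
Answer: Rational(341104738531, 35841360) ≈ 9517.1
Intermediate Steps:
G = 1 (G = Pow(1, -1) = 1)
Function('C')(U, O) = Add(1, O, U) (Function('C')(U, O) = Add(Add(U, O), Pow(1, 2)) = Add(Add(O, U), 1) = Add(1, O, U))
g = Rational(-33325949, 35841360) (g = Add(Mul(-5133, Rational(-1, 12080)), Mul(8039, Rational(-1, 5934))) = Add(Rational(5133, 12080), Rational(-8039, 5934)) = Rational(-33325949, 35841360) ≈ -0.92982)
Add(Add(Function('C')(62, -77), g), 9532) = Add(Add(Add(1, -77, 62), Rational(-33325949, 35841360)), 9532) = Add(Add(-14, Rational(-33325949, 35841360)), 9532) = Add(Rational(-535104989, 35841360), 9532) = Rational(341104738531, 35841360)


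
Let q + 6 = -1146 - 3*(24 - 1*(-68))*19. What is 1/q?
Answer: -1/6396 ≈ -0.00015635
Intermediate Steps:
q = -6396 (q = -6 + (-1146 - 3*(24 - 1*(-68))*19) = -6 + (-1146 - 3*(24 + 68)*19) = -6 + (-1146 - 3*92*19) = -6 + (-1146 - 276*19) = -6 + (-1146 - 1*5244) = -6 + (-1146 - 5244) = -6 - 6390 = -6396)
1/q = 1/(-6396) = -1/6396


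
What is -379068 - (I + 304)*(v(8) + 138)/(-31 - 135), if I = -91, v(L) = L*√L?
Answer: -31447947/83 + 1704*√2/83 ≈ -3.7886e+5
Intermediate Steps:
v(L) = L^(3/2)
-379068 - (I + 304)*(v(8) + 138)/(-31 - 135) = -379068 - (-91 + 304)*(8^(3/2) + 138)/(-31 - 135) = -379068 - 213*(16*√2 + 138)/(-166) = -379068 - 213*(138 + 16*√2)*(-1/166) = -379068 - 213*(-69/83 - 8*√2/83) = -379068 - (-14697/83 - 1704*√2/83) = -379068 + (14697/83 + 1704*√2/83) = -31447947/83 + 1704*√2/83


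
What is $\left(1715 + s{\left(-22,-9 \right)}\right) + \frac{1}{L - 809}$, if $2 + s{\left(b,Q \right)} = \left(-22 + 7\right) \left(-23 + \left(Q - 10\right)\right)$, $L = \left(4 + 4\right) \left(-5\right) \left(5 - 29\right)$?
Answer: $\frac{353794}{151} \approx 2343.0$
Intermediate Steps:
$L = 960$ ($L = 8 \left(-5\right) \left(-24\right) = \left(-40\right) \left(-24\right) = 960$)
$s{\left(b,Q \right)} = 493 - 15 Q$ ($s{\left(b,Q \right)} = -2 + \left(-22 + 7\right) \left(-23 + \left(Q - 10\right)\right) = -2 - 15 \left(-23 + \left(-10 + Q\right)\right) = -2 - 15 \left(-33 + Q\right) = -2 - \left(-495 + 15 Q\right) = 493 - 15 Q$)
$\left(1715 + s{\left(-22,-9 \right)}\right) + \frac{1}{L - 809} = \left(1715 + \left(493 - -135\right)\right) + \frac{1}{960 - 809} = \left(1715 + \left(493 + 135\right)\right) + \frac{1}{151} = \left(1715 + 628\right) + \frac{1}{151} = 2343 + \frac{1}{151} = \frac{353794}{151}$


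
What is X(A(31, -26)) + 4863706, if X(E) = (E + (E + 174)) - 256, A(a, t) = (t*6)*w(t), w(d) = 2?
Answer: 4863000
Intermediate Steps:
A(a, t) = 12*t (A(a, t) = (t*6)*2 = (6*t)*2 = 12*t)
X(E) = -82 + 2*E (X(E) = (E + (174 + E)) - 256 = (174 + 2*E) - 256 = -82 + 2*E)
X(A(31, -26)) + 4863706 = (-82 + 2*(12*(-26))) + 4863706 = (-82 + 2*(-312)) + 4863706 = (-82 - 624) + 4863706 = -706 + 4863706 = 4863000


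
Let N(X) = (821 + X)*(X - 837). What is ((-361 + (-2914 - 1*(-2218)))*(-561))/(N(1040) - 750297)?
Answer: -592977/372514 ≈ -1.5918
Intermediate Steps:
N(X) = (-837 + X)*(821 + X) (N(X) = (821 + X)*(-837 + X) = (-837 + X)*(821 + X))
((-361 + (-2914 - 1*(-2218)))*(-561))/(N(1040) - 750297) = ((-361 + (-2914 - 1*(-2218)))*(-561))/((-687177 + 1040² - 16*1040) - 750297) = ((-361 + (-2914 + 2218))*(-561))/((-687177 + 1081600 - 16640) - 750297) = ((-361 - 696)*(-561))/(377783 - 750297) = -1057*(-561)/(-372514) = 592977*(-1/372514) = -592977/372514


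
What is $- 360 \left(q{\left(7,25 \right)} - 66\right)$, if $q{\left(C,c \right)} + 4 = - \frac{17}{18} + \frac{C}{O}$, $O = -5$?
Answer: $26044$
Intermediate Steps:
$q{\left(C,c \right)} = - \frac{89}{18} - \frac{C}{5}$ ($q{\left(C,c \right)} = -4 + \left(- \frac{17}{18} + \frac{C}{-5}\right) = -4 + \left(\left(-17\right) \frac{1}{18} + C \left(- \frac{1}{5}\right)\right) = -4 - \left(\frac{17}{18} + \frac{C}{5}\right) = - \frac{89}{18} - \frac{C}{5}$)
$- 360 \left(q{\left(7,25 \right)} - 66\right) = - 360 \left(\left(- \frac{89}{18} - \frac{7}{5}\right) - 66\right) = - 360 \left(- \frac{571}{90} - 66\right) = \left(-360\right) \left(- \frac{6511}{90}\right) = 26044$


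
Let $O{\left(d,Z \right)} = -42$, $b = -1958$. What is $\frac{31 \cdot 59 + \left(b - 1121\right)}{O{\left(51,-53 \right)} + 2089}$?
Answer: $- \frac{1250}{2047} \approx -0.61065$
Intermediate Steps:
$\frac{31 \cdot 59 + \left(b - 1121\right)}{O{\left(51,-53 \right)} + 2089} = \frac{31 \cdot 59 - 3079}{-42 + 2089} = \frac{1829 - 3079}{2047} = \left(-1250\right) \frac{1}{2047} = - \frac{1250}{2047}$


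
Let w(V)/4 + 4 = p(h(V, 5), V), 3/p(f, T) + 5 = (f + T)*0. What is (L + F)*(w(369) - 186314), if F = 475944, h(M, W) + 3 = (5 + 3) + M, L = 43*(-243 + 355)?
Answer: -89581164624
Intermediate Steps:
L = 4816 (L = 43*112 = 4816)
h(M, W) = 5 + M (h(M, W) = -3 + ((5 + 3) + M) = -3 + (8 + M) = 5 + M)
p(f, T) = -3/5 (p(f, T) = 3/(-5 + (f + T)*0) = 3/(-5 + (T + f)*0) = 3/(-5 + 0) = 3/(-5) = 3*(-1/5) = -3/5)
w(V) = -92/5 (w(V) = -16 + 4*(-3/5) = -16 - 12/5 = -92/5)
(L + F)*(w(369) - 186314) = (4816 + 475944)*(-92/5 - 186314) = 480760*(-931662/5) = -89581164624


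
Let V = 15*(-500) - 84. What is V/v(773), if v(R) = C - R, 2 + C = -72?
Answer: 7584/847 ≈ 8.9539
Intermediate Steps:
C = -74 (C = -2 - 72 = -74)
V = -7584 (V = -7500 - 84 = -7584)
v(R) = -74 - R
V/v(773) = -7584/(-74 - 1*773) = -7584/(-74 - 773) = -7584/(-847) = -7584*(-1/847) = 7584/847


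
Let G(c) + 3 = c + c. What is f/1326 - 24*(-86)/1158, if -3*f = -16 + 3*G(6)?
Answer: 1366309/767754 ≈ 1.7796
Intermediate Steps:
G(c) = -3 + 2*c (G(c) = -3 + (c + c) = -3 + 2*c)
f = -11/3 (f = -(-16 + 3*(-3 + 2*6))/3 = -(-16 + 3*(-3 + 12))/3 = -(-16 + 3*9)/3 = -(-16 + 27)/3 = -⅓*11 = -11/3 ≈ -3.6667)
f/1326 - 24*(-86)/1158 = -11/3/1326 - 24*(-86)/1158 = -11/3*1/1326 + 2064*(1/1158) = -11/3978 + 344/193 = 1366309/767754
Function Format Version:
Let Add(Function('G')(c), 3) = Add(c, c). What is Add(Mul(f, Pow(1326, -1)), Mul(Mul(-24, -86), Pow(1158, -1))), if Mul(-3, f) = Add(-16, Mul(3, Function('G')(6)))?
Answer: Rational(1366309, 767754) ≈ 1.7796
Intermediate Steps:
Function('G')(c) = Add(-3, Mul(2, c)) (Function('G')(c) = Add(-3, Add(c, c)) = Add(-3, Mul(2, c)))
f = Rational(-11, 3) (f = Mul(Rational(-1, 3), Add(-16, Mul(3, Add(-3, Mul(2, 6))))) = Mul(Rational(-1, 3), Add(-16, Mul(3, Add(-3, 12)))) = Mul(Rational(-1, 3), Add(-16, Mul(3, 9))) = Mul(Rational(-1, 3), Add(-16, 27)) = Mul(Rational(-1, 3), 11) = Rational(-11, 3) ≈ -3.6667)
Add(Mul(f, Pow(1326, -1)), Mul(Mul(-24, -86), Pow(1158, -1))) = Add(Mul(Rational(-11, 3), Pow(1326, -1)), Mul(Mul(-24, -86), Pow(1158, -1))) = Add(Mul(Rational(-11, 3), Rational(1, 1326)), Mul(2064, Rational(1, 1158))) = Add(Rational(-11, 3978), Rational(344, 193)) = Rational(1366309, 767754)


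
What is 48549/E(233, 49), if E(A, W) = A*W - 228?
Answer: 48549/11189 ≈ 4.3390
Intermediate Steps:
E(A, W) = -228 + A*W
48549/E(233, 49) = 48549/(-228 + 233*49) = 48549/(-228 + 11417) = 48549/11189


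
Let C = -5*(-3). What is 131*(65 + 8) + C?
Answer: 9578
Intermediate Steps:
C = 15
131*(65 + 8) + C = 131*(65 + 8) + 15 = 131*73 + 15 = 9563 + 15 = 9578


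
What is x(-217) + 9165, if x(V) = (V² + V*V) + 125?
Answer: 103468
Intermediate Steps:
x(V) = 125 + 2*V² (x(V) = (V² + V²) + 125 = 2*V² + 125 = 125 + 2*V²)
x(-217) + 9165 = (125 + 2*(-217)²) + 9165 = (125 + 2*47089) + 9165 = (125 + 94178) + 9165 = 94303 + 9165 = 103468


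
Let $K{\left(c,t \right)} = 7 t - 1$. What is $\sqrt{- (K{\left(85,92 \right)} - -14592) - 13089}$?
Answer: $2 i \sqrt{7081} \approx 168.3 i$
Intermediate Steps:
$K{\left(c,t \right)} = -1 + 7 t$
$\sqrt{- (K{\left(85,92 \right)} - -14592) - 13089} = \sqrt{- (\left(-1 + 7 \cdot 92\right) - -14592) - 13089} = \sqrt{- (\left(-1 + 644\right) + 14592) - 13089} = \sqrt{- (643 + 14592) - 13089} = \sqrt{\left(-1\right) 15235 - 13089} = \sqrt{-15235 - 13089} = \sqrt{-28324} = 2 i \sqrt{7081}$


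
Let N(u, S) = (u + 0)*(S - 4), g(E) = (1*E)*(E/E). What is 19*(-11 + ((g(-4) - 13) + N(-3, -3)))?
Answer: -133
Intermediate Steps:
g(E) = E (g(E) = E*1 = E)
N(u, S) = u*(-4 + S)
19*(-11 + ((g(-4) - 13) + N(-3, -3))) = 19*(-11 + ((-4 - 13) - 3*(-4 - 3))) = 19*(-11 + (-17 - 3*(-7))) = 19*(-11 + (-17 + 21)) = 19*(-11 + 4) = 19*(-7) = -133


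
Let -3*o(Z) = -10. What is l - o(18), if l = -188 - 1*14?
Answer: -616/3 ≈ -205.33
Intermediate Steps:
l = -202 (l = -188 - 14 = -202)
o(Z) = 10/3 (o(Z) = -⅓*(-10) = 10/3)
l - o(18) = -202 - 1*10/3 = -202 - 10/3 = -616/3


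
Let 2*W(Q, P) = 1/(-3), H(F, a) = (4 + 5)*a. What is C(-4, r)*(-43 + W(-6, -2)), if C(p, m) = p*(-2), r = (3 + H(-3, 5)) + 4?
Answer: -1036/3 ≈ -345.33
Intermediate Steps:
H(F, a) = 9*a
r = 52 (r = (3 + 9*5) + 4 = (3 + 45) + 4 = 48 + 4 = 52)
W(Q, P) = -⅙ (W(Q, P) = (½)/(-3) = (½)*(-⅓) = -⅙)
C(p, m) = -2*p
C(-4, r)*(-43 + W(-6, -2)) = (-2*(-4))*(-43 - ⅙) = 8*(-259/6) = -1036/3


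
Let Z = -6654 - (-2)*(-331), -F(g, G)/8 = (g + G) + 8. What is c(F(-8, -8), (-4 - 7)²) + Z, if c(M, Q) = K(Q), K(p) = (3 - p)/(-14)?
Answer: -51153/7 ≈ -7307.6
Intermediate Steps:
F(g, G) = -64 - 8*G - 8*g (F(g, G) = -8*((g + G) + 8) = -8*((G + g) + 8) = -8*(8 + G + g) = -64 - 8*G - 8*g)
K(p) = -3/14 + p/14 (K(p) = (3 - p)*(-1/14) = -3/14 + p/14)
Z = -7316 (Z = -6654 - 1*662 = -6654 - 662 = -7316)
c(M, Q) = -3/14 + Q/14
c(F(-8, -8), (-4 - 7)²) + Z = (-3/14 + (-4 - 7)²/14) - 7316 = (-3/14 + (1/14)*(-11)²) - 7316 = (-3/14 + (1/14)*121) - 7316 = (-3/14 + 121/14) - 7316 = 59/7 - 7316 = -51153/7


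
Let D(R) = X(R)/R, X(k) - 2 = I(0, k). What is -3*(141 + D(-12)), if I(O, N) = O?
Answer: -845/2 ≈ -422.50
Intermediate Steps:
X(k) = 2 (X(k) = 2 + 0 = 2)
D(R) = 2/R
-3*(141 + D(-12)) = -3*(141 + 2/(-12)) = -3*(141 + 2*(-1/12)) = -3*(141 - ⅙) = -3*845/6 = -845/2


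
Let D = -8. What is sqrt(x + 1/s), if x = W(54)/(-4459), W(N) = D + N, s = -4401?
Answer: I*sqrt(9207065595)/934479 ≈ 0.10268*I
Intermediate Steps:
W(N) = -8 + N
x = -46/4459 (x = (-8 + 54)/(-4459) = 46*(-1/4459) = -46/4459 ≈ -0.010316)
sqrt(x + 1/s) = sqrt(-46/4459 + 1/(-4401)) = sqrt(-46/4459 - 1/4401) = sqrt(-206905/19624059) = I*sqrt(9207065595)/934479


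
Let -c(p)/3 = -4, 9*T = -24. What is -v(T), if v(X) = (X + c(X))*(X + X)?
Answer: 448/9 ≈ 49.778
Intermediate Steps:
T = -8/3 (T = (⅑)*(-24) = -8/3 ≈ -2.6667)
c(p) = 12 (c(p) = -3*(-4) = 12)
v(X) = 2*X*(12 + X) (v(X) = (X + 12)*(X + X) = (12 + X)*(2*X) = 2*X*(12 + X))
-v(T) = -2*(-8)*(12 - 8/3)/3 = -2*(-8)*28/(3*3) = -1*(-448/9) = 448/9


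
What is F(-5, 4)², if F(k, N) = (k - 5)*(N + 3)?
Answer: 4900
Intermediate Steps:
F(k, N) = (-5 + k)*(3 + N)
F(-5, 4)² = (-15 - 5*4 + 3*(-5) + 4*(-5))² = (-15 - 20 - 15 - 20)² = (-70)² = 4900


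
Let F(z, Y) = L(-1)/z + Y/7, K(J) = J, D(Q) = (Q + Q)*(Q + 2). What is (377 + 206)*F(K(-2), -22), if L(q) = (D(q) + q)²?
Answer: -62381/14 ≈ -4455.8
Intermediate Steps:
D(Q) = 2*Q*(2 + Q) (D(Q) = (2*Q)*(2 + Q) = 2*Q*(2 + Q))
L(q) = (q + 2*q*(2 + q))² (L(q) = (2*q*(2 + q) + q)² = (q + 2*q*(2 + q))²)
F(z, Y) = 9/z + Y/7 (F(z, Y) = ((-1)²*(5 + 2*(-1))²)/z + Y/7 = (1*(5 - 2)²)/z + Y*(⅐) = (1*3²)/z + Y/7 = (1*9)/z + Y/7 = 9/z + Y/7)
(377 + 206)*F(K(-2), -22) = (377 + 206)*(9/(-2) + (⅐)*(-22)) = 583*(9*(-½) - 22/7) = 583*(-9/2 - 22/7) = 583*(-107/14) = -62381/14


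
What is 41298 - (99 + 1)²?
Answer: 31298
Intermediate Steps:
41298 - (99 + 1)² = 41298 - 1*100² = 41298 - 1*10000 = 41298 - 10000 = 31298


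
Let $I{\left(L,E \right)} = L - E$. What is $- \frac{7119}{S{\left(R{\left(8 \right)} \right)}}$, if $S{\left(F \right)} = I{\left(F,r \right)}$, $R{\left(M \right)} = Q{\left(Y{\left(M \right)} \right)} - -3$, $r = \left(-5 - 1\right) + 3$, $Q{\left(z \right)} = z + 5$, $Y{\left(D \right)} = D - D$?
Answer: $- \frac{7119}{11} \approx -647.18$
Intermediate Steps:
$Y{\left(D \right)} = 0$
$Q{\left(z \right)} = 5 + z$
$r = -3$ ($r = -6 + 3 = -3$)
$R{\left(M \right)} = 8$ ($R{\left(M \right)} = \left(5 + 0\right) - -3 = 5 + 3 = 8$)
$S{\left(F \right)} = 3 + F$ ($S{\left(F \right)} = F - -3 = F + 3 = 3 + F$)
$- \frac{7119}{S{\left(R{\left(8 \right)} \right)}} = - \frac{7119}{3 + 8} = - \frac{7119}{11}$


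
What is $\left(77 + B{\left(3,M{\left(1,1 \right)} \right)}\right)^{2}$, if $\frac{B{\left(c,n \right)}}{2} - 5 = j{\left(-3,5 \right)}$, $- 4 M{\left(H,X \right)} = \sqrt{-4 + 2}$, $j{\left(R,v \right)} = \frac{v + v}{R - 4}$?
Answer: $\frac{346921}{49} \approx 7080.0$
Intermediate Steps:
$j{\left(R,v \right)} = \frac{2 v}{-4 + R}$
$M{\left(H,X \right)} = - \frac{i \sqrt{2}}{4}$ ($M{\left(H,X \right)} = - \frac{\sqrt{-4 + 2}}{4} = - \frac{\sqrt{-2}}{4} = - \frac{i \sqrt{2}}{4}$)
$B{\left(c,n \right)} = \frac{50}{7}$ ($B{\left(c,n \right)} = 10 + 2 \cdot 2 \cdot 5 \frac{1}{-4 - 3} = 10 + 2 \cdot 2 \cdot 5 \frac{1}{-7} = 10 + 2 \cdot 2 \cdot 5 \left(- \frac{1}{7}\right) = 10 + 2 \left(- \frac{10}{7}\right) = 10 - \frac{20}{7} = \frac{50}{7}$)
$\left(77 + B{\left(3,M{\left(1,1 \right)} \right)}\right)^{2} = \left(77 + \frac{50}{7}\right)^{2} = \left(\frac{589}{7}\right)^{2} = \frac{346921}{49}$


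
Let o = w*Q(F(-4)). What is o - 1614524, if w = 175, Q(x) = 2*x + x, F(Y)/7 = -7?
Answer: -1640249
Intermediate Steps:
F(Y) = -49 (F(Y) = 7*(-7) = -49)
Q(x) = 3*x
o = -25725 (o = 175*(3*(-49)) = 175*(-147) = -25725)
o - 1614524 = -25725 - 1614524 = -1640249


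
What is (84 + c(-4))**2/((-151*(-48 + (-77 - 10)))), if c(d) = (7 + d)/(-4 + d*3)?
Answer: 66603/193280 ≈ 0.34459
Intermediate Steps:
c(d) = (7 + d)/(-4 + 3*d)
(84 + c(-4))**2/((-151*(-48 + (-77 - 10)))) = (84 + (7 - 4)/(-4 + 3*(-4)))**2/((-151*(-48 + (-77 - 10)))) = (84 + 3/(-4 - 12))**2/((-151*(-48 - 87))) = (84 + 3/(-16))**2/((-151*(-135))) = (84 - 1/16*3)**2/20385 = (84 - 3/16)**2*(1/20385) = (1341/16)**2*(1/20385) = (1798281/256)*(1/20385) = 66603/193280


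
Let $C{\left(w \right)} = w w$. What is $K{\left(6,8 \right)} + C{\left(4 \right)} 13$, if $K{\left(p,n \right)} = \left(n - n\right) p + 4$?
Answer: $212$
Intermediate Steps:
$C{\left(w \right)} = w^{2}$
$K{\left(p,n \right)} = 4$ ($K{\left(p,n \right)} = 0 p + 4 = 0 + 4 = 4$)
$K{\left(6,8 \right)} + C{\left(4 \right)} 13 = 4 + 4^{2} \cdot 13 = 4 + 16 \cdot 13 = 4 + 208 = 212$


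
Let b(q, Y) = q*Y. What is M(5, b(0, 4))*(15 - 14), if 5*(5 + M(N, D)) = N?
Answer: -4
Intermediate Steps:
b(q, Y) = Y*q
M(N, D) = -5 + N/5
M(5, b(0, 4))*(15 - 14) = (-5 + (⅕)*5)*(15 - 14) = (-5 + 1)*1 = -4*1 = -4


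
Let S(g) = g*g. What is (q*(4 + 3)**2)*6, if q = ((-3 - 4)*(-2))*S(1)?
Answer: 4116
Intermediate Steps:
S(g) = g**2
q = 14 (q = ((-3 - 4)*(-2))*1**2 = -7*(-2)*1 = 14*1 = 14)
(q*(4 + 3)**2)*6 = (14*(4 + 3)**2)*6 = (14*7**2)*6 = (14*49)*6 = 686*6 = 4116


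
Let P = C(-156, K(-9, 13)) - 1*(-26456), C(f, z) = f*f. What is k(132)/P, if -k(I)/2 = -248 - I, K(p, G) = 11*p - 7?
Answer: 95/6349 ≈ 0.014963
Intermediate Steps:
K(p, G) = -7 + 11*p
C(f, z) = f²
P = 50792 (P = (-156)² - 1*(-26456) = 24336 + 26456 = 50792)
k(I) = 496 + 2*I (k(I) = -2*(-248 - I) = 496 + 2*I)
k(132)/P = (496 + 2*132)/50792 = (496 + 264)*(1/50792) = 760*(1/50792) = 95/6349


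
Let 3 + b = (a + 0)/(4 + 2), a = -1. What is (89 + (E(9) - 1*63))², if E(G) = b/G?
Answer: 1918225/2916 ≈ 657.83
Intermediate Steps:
b = -19/6 (b = -3 + (-1 + 0)/(4 + 2) = -3 - 1/6 = -3 - 1*⅙ = -3 - ⅙ = -19/6 ≈ -3.1667)
E(G) = -19/(6*G)
(89 + (E(9) - 1*63))² = (89 + (-19/6/9 - 1*63))² = (89 + (-19/6*⅑ - 63))² = (89 + (-19/54 - 63))² = (89 - 3421/54)² = (1385/54)² = 1918225/2916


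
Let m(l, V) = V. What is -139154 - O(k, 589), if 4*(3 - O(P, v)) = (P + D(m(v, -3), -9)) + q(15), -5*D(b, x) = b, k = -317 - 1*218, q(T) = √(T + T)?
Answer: -696453/5 + √30/4 ≈ -1.3929e+5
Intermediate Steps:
q(T) = √2*√T (q(T) = √(2*T) = √2*√T)
k = -535 (k = -317 - 218 = -535)
D(b, x) = -b/5
O(P, v) = 57/20 - P/4 - √30/4 (O(P, v) = 3 - ((P - ⅕*(-3)) + √2*√15)/4 = 3 - ((P + ⅗) + √30)/4 = 3 - ((⅗ + P) + √30)/4 = 3 - (⅗ + P + √30)/4 = 3 + (-3/20 - P/4 - √30/4) = 57/20 - P/4 - √30/4)
-139154 - O(k, 589) = -139154 - (57/20 - ¼*(-535) - √30/4) = -139154 - (57/20 + 535/4 - √30/4) = -139154 - (683/5 - √30/4) = -139154 + (-683/5 + √30/4) = -696453/5 + √30/4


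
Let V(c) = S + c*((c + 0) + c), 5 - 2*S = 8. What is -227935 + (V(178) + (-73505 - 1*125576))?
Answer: -727299/2 ≈ -3.6365e+5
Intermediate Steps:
S = -3/2 (S = 5/2 - 1/2*8 = 5/2 - 4 = -3/2 ≈ -1.5000)
V(c) = -3/2 + 2*c**2 (V(c) = -3/2 + c*((c + 0) + c) = -3/2 + c*(c + c) = -3/2 + c*(2*c) = -3/2 + 2*c**2)
-227935 + (V(178) + (-73505 - 1*125576)) = -227935 + ((-3/2 + 2*178**2) + (-73505 - 1*125576)) = -227935 + ((-3/2 + 2*31684) + (-73505 - 125576)) = -227935 + ((-3/2 + 63368) - 199081) = -227935 + (126733/2 - 199081) = -227935 - 271429/2 = -727299/2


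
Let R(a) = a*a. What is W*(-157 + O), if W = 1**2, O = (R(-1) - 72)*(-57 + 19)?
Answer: 2541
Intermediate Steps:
R(a) = a**2
O = 2698 (O = ((-1)**2 - 72)*(-57 + 19) = (1 - 72)*(-38) = -71*(-38) = 2698)
W = 1
W*(-157 + O) = 1*(-157 + 2698) = 1*2541 = 2541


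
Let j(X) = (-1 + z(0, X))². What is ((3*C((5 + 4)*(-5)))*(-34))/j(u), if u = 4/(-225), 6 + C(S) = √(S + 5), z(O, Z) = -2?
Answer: 68 - 68*I*√10/3 ≈ 68.0 - 71.678*I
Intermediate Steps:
C(S) = -6 + √(5 + S) (C(S) = -6 + √(S + 5) = -6 + √(5 + S))
u = -4/225 (u = 4*(-1/225) = -4/225 ≈ -0.017778)
j(X) = 9 (j(X) = (-1 - 2)² = (-3)² = 9)
((3*C((5 + 4)*(-5)))*(-34))/j(u) = ((3*(-6 + √(5 + (5 + 4)*(-5))))*(-34))/9 = ((3*(-6 + √(5 + 9*(-5))))*(-34))*(⅑) = ((3*(-6 + √(5 - 45)))*(-34))*(⅑) = ((3*(-6 + √(-40)))*(-34))*(⅑) = ((3*(-6 + 2*I*√10))*(-34))*(⅑) = ((-18 + 6*I*√10)*(-34))*(⅑) = (612 - 204*I*√10)*(⅑) = 68 - 68*I*√10/3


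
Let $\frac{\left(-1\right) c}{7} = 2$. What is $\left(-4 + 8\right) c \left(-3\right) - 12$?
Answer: $156$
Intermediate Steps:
$c = -14$ ($c = \left(-7\right) 2 = -14$)
$\left(-4 + 8\right) c \left(-3\right) - 12 = \left(-4 + 8\right) \left(\left(-14\right) \left(-3\right)\right) - 12 = 4 \cdot 42 - 12 = 168 - 12 = 156$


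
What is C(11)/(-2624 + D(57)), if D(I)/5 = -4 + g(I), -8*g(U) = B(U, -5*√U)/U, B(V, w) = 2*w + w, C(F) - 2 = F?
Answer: -41796352/8500733101 - 2600*√57/8500733101 ≈ -0.0049191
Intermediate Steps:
C(F) = 2 + F
B(V, w) = 3*w
g(U) = 15/(8*√U) (g(U) = -3*(-5*√U)/(8*U) = -(-15*√U)/(8*U) = -(-15)/(8*√U) = 15/(8*√U))
D(I) = -20 + 75/(8*√I) (D(I) = 5*(-4 + 15/(8*√I)) = -20 + 75/(8*√I))
C(11)/(-2624 + D(57)) = (2 + 11)/(-2624 + (-20 + 75/(8*√57))) = 13/(-2624 + (-20 + 75*(√57/57)/8)) = 13/(-2624 + (-20 + 25*√57/152)) = 13/(-2644 + 25*√57/152)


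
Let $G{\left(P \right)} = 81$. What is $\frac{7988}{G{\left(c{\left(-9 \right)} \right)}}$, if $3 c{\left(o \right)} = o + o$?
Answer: $\frac{7988}{81} \approx 98.617$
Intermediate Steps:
$c{\left(o \right)} = \frac{2 o}{3}$ ($c{\left(o \right)} = \frac{o + o}{3} = \frac{2 o}{3}$)
$\frac{7988}{G{\left(c{\left(-9 \right)} \right)}} = \frac{7988}{81}$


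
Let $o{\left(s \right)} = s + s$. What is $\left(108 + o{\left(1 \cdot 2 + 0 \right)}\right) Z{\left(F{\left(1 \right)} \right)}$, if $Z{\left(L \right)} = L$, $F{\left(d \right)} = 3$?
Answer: $336$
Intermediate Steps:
$o{\left(s \right)} = 2 s$
$\left(108 + o{\left(1 \cdot 2 + 0 \right)}\right) Z{\left(F{\left(1 \right)} \right)} = \left(108 + 2 \left(1 \cdot 2 + 0\right)\right) 3 = \left(108 + 2 \left(2 + 0\right)\right) 3 = \left(108 + 2 \cdot 2\right) 3 = \left(108 + 4\right) 3 = 112 \cdot 3 = 336$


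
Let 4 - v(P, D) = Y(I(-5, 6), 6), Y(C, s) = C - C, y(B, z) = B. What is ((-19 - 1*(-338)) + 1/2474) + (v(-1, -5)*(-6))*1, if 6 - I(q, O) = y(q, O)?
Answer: 729831/2474 ≈ 295.00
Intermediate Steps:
I(q, O) = 6 - q
Y(C, s) = 0
v(P, D) = 4 (v(P, D) = 4 - 1*0 = 4 + 0 = 4)
((-19 - 1*(-338)) + 1/2474) + (v(-1, -5)*(-6))*1 = ((-19 - 1*(-338)) + 1/2474) + (4*(-6))*1 = ((-19 + 338) + 1/2474) - 24*1 = (319 + 1/2474) - 24 = 789207/2474 - 24 = 729831/2474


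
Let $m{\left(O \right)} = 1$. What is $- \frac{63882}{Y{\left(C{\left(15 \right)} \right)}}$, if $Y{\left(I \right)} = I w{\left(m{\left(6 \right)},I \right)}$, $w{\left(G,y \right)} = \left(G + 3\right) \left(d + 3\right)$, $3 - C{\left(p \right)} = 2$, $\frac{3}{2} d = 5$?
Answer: $- \frac{95823}{38} \approx -2521.7$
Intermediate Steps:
$d = \frac{10}{3}$ ($d = \frac{2}{3} \cdot 5 = \frac{10}{3} \approx 3.3333$)
$C{\left(p \right)} = 1$ ($C{\left(p \right)} = 3 - 2 = 1$)
$w{\left(G,y \right)} = 19 + \frac{19 G}{3}$ ($w{\left(G,y \right)} = \left(G + 3\right) \left(\frac{10}{3} + 3\right) = \left(3 + G\right) \frac{19}{3} = 19 + \frac{19 G}{3}$)
$Y{\left(I \right)} = \frac{76 I}{3}$ ($Y{\left(I \right)} = I \left(19 + \frac{19}{3} \cdot 1\right) = I \left(19 + \frac{19}{3}\right) = I \frac{76}{3} = \frac{76 I}{3}$)
$- \frac{63882}{Y{\left(C{\left(15 \right)} \right)}} = - \frac{63882}{\frac{76}{3} \cdot 1} = - \frac{63882}{\frac{76}{3}} = \left(-63882\right) \frac{3}{76} = - \frac{95823}{38}$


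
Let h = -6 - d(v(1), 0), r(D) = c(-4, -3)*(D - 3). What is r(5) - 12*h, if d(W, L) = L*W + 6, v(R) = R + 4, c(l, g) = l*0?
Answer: 144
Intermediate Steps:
c(l, g) = 0
r(D) = 0 (r(D) = 0*(D - 3) = 0*(-3 + D) = 0)
v(R) = 4 + R
d(W, L) = 6 + L*W
h = -12 (h = -6 - (6 + 0*(4 + 1)) = -6 - (6 + 0*5) = -6 - (6 + 0) = -6 - 1*6 = -6 - 6 = -12)
r(5) - 12*h = 0 - 12*(-12) = 0 + 144 = 144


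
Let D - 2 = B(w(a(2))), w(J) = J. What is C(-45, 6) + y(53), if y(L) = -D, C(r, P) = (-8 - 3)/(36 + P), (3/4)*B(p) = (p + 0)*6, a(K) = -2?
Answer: 577/42 ≈ 13.738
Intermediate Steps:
B(p) = 8*p (B(p) = 4*((p + 0)*6)/3 = 4*(p*6)/3 = 4*(6*p)/3 = 8*p)
D = -14 (D = 2 + 8*(-2) = 2 - 16 = -14)
C(r, P) = -11/(36 + P)
y(L) = 14 (y(L) = -1*(-14) = 14)
C(-45, 6) + y(53) = -11/(36 + 6) + 14 = -11/42 + 14 = 577/42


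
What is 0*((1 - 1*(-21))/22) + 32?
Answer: 32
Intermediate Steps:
0*((1 - 1*(-21))/22) + 32 = 0*((1 + 21)*(1/22)) + 32 = 0*(22*(1/22)) + 32 = 0*1 + 32 = 0 + 32 = 32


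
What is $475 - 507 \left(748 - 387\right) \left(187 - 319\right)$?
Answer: $24160039$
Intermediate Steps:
$475 - 507 \left(748 - 387\right) \left(187 - 319\right) = 475 - 507 \cdot 361 \left(-132\right) = 475 - -24159564 = 475 + 24159564 = 24160039$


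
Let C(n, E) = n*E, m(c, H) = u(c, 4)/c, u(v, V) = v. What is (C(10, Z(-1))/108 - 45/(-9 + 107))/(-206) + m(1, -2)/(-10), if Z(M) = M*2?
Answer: -264013/2725380 ≈ -0.096872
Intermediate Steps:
m(c, H) = 1 (m(c, H) = c/c = 1)
Z(M) = 2*M
C(n, E) = E*n
(C(10, Z(-1))/108 - 45/(-9 + 107))/(-206) + m(1, -2)/(-10) = (((2*(-1))*10)/108 - 45/(-9 + 107))/(-206) + 1/(-10) = (-2*10*(1/108) - 45/98)*(-1/206) + 1*(-1/10) = (-20*1/108 - 45*1/98)*(-1/206) - 1/10 = (-5/27 - 45/98)*(-1/206) - 1/10 = -1705/2646*(-1/206) - 1/10 = 1705/545076 - 1/10 = -264013/2725380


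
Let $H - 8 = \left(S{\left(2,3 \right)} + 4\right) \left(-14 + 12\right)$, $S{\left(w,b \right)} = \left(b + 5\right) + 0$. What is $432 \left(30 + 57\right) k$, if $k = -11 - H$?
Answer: $187920$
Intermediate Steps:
$S{\left(w,b \right)} = 5 + b$ ($S{\left(w,b \right)} = \left(5 + b\right) + 0 = 5 + b$)
$H = -16$ ($H = 8 + \left(\left(5 + 3\right) + 4\right) \left(-14 + 12\right) = 8 + \left(8 + 4\right) \left(-2\right) = 8 + 12 \left(-2\right) = 8 - 24 = -16$)
$k = 5$ ($k = -11 - -16 = -11 + 16 = 5$)
$432 \left(30 + 57\right) k = 432 \left(30 + 57\right) 5 = 432 \cdot 87 \cdot 5 = 432 \cdot 435 = 187920$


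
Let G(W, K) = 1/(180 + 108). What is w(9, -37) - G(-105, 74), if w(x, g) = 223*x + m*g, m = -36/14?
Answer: 4237913/2016 ≈ 2102.1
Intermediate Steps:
m = -18/7 (m = -36/14 = -3*6/7 = -18/7 ≈ -2.5714)
w(x, g) = 223*x - 18*g/7
G(W, K) = 1/288
w(9, -37) - G(-105, 74) = (223*9 - 18/7*(-37)) - 1*1/288 = (2007 + 666/7) - 1/288 = 14715/7 - 1/288 = 4237913/2016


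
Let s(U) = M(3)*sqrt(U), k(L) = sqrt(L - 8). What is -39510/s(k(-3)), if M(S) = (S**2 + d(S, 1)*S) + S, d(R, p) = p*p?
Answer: 2634*11**(3/4)*I**(3/2)/11 ≈ -1022.7 + 1022.7*I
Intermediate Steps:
k(L) = sqrt(-8 + L)
d(R, p) = p**2
M(S) = S**2 + 2*S (M(S) = (S**2 + 1**2*S) + S = (S**2 + 1*S) + S = (S**2 + S) + S = (S + S**2) + S = S**2 + 2*S)
s(U) = 15*sqrt(U) (s(U) = (3*(2 + 3))*sqrt(U) = (3*5)*sqrt(U) = 15*sqrt(U))
-39510/s(k(-3)) = -39510*1/(15*(-8 - 3)**(1/4)) = -39510*(-(-11)**(3/4)/165) = -39510*(-11**(3/4)*I**(3/2)/165) = -(-2634)*11**(3/4)*I**(3/2)/11 = 2634*11**(3/4)*I**(3/2)/11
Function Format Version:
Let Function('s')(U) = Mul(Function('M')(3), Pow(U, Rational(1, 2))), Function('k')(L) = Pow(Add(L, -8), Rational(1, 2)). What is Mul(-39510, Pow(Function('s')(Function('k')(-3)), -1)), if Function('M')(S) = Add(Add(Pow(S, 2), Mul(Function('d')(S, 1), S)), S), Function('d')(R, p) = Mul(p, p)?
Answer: Mul(Rational(2634, 11), Pow(11, Rational(3, 4)), Pow(I, Rational(3, 2))) ≈ Add(-1022.7, Mul(1022.7, I))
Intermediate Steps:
Function('k')(L) = Pow(Add(-8, L), Rational(1, 2))
Function('d')(R, p) = Pow(p, 2)
Function('M')(S) = Add(Pow(S, 2), Mul(2, S)) (Function('M')(S) = Add(Add(Pow(S, 2), Mul(Pow(1, 2), S)), S) = Add(Add(Pow(S, 2), Mul(1, S)), S) = Add(Add(Pow(S, 2), S), S) = Add(Add(S, Pow(S, 2)), S) = Add(Pow(S, 2), Mul(2, S)))
Function('s')(U) = Mul(15, Pow(U, Rational(1, 2))) (Function('s')(U) = Mul(Mul(3, Add(2, 3)), Pow(U, Rational(1, 2))) = Mul(Mul(3, 5), Pow(U, Rational(1, 2))) = Mul(15, Pow(U, Rational(1, 2))))
Mul(-39510, Pow(Function('s')(Function('k')(-3)), -1)) = Mul(-39510, Pow(Mul(15, Pow(Pow(Add(-8, -3), Rational(1, 2)), Rational(1, 2))), -1)) = Mul(-39510, Pow(Mul(15, Pow(Pow(-11, Rational(1, 2)), Rational(1, 2))), -1)) = Mul(-39510, Pow(Mul(15, Pow(Mul(I, Pow(11, Rational(1, 2))), Rational(1, 2))), -1)) = Mul(-39510, Pow(Mul(15, Mul(Pow(11, Rational(1, 4)), Pow(I, Rational(1, 2)))), -1)) = Mul(-39510, Pow(Mul(15, Pow(11, Rational(1, 4)), Pow(I, Rational(1, 2))), -1)) = Mul(-39510, Mul(Rational(-1, 165), Pow(11, Rational(3, 4)), Pow(I, Rational(3, 2)))) = Mul(Rational(2634, 11), Pow(11, Rational(3, 4)), Pow(I, Rational(3, 2)))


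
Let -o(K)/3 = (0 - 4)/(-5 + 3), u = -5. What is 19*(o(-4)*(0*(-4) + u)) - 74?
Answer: 496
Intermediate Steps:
o(K) = -6 (o(K) = -3*(0 - 4)/(-5 + 3) = -(-12)/(-2) = -(-12)*(-1)/2 = -3*2 = -6)
19*(o(-4)*(0*(-4) + u)) - 74 = 19*(-6*(0*(-4) - 5)) - 74 = 19*(-6*(0 - 5)) - 74 = 19*(-6*(-5)) - 74 = 19*30 - 74 = 570 - 74 = 496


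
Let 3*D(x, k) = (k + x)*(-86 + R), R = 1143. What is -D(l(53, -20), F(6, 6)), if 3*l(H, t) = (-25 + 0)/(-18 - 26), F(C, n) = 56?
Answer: -7839769/396 ≈ -19797.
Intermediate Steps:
l(H, t) = 25/132 (l(H, t) = ((-25 + 0)/(-18 - 26))/3 = (-25/(-44))/3 = (-25*(-1/44))/3 = (1/3)*(25/44) = 25/132)
D(x, k) = 1057*k/3 + 1057*x/3 (D(x, k) = ((k + x)*(-86 + 1143))/3 = ((k + x)*1057)/3 = (1057*k + 1057*x)/3 = 1057*k/3 + 1057*x/3)
-D(l(53, -20), F(6, 6)) = -((1057/3)*56 + (1057/3)*(25/132)) = -(59192/3 + 26425/396) = -1*7839769/396 = -7839769/396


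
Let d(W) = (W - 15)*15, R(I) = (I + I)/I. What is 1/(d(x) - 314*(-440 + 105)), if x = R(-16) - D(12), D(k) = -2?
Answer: 1/105025 ≈ 9.5215e-6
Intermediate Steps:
R(I) = 2 (R(I) = (2*I)/I = 2)
x = 4 (x = 2 - 1*(-2) = 2 + 2 = 4)
d(W) = -225 + 15*W (d(W) = (-15 + W)*15 = -225 + 15*W)
1/(d(x) - 314*(-440 + 105)) = 1/((-225 + 15*4) - 314*(-440 + 105)) = 1/((-225 + 60) - 314*(-335)) = 1/(-165 + 105190) = 1/105025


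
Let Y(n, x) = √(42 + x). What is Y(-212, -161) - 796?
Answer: -796 + I*√119 ≈ -796.0 + 10.909*I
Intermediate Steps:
Y(-212, -161) - 796 = √(42 - 161) - 796 = √(-119) - 796 = I*√119 - 796 = -796 + I*√119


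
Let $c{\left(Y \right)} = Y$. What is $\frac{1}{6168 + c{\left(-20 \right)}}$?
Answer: $\frac{1}{6148} \approx 0.00016265$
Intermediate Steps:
$\frac{1}{6168 + c{\left(-20 \right)}} = \frac{1}{6168 - 20} = \frac{1}{6148}$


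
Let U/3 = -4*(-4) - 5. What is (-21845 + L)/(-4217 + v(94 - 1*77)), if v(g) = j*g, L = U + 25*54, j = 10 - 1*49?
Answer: 10231/2440 ≈ 4.1930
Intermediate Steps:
U = 33 (U = 3*(-4*(-4) - 5) = 3*(16 - 5) = 3*11 = 33)
j = -39 (j = 10 - 49 = -39)
L = 1383 (L = 33 + 25*54 = 33 + 1350 = 1383)
v(g) = -39*g
(-21845 + L)/(-4217 + v(94 - 1*77)) = (-21845 + 1383)/(-4217 - 39*(94 - 1*77)) = -20462/(-4217 - 39*(94 - 77)) = -20462/(-4217 - 39*17) = -20462/(-4217 - 663) = -20462/(-4880) = -20462*(-1/4880) = 10231/2440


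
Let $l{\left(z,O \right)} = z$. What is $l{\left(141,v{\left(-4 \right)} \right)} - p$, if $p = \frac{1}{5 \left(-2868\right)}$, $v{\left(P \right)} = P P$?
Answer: $\frac{2021941}{14340} \approx 141.0$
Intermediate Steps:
$v{\left(P \right)} = P^{2}$
$p = - \frac{1}{14340}$ ($p = \frac{1}{-14340} = - \frac{1}{14340} \approx -6.9735 \cdot 10^{-5}$)
$l{\left(141,v{\left(-4 \right)} \right)} - p = 141 - - \frac{1}{14340} = 141 + \frac{1}{14340} = \frac{2021941}{14340}$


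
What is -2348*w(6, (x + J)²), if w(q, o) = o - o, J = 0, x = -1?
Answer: 0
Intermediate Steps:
w(q, o) = 0
-2348*w(6, (x + J)²) = -2348*0 = 0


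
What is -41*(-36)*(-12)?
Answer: -17712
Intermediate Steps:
-41*(-36)*(-12) = 1476*(-12) = -17712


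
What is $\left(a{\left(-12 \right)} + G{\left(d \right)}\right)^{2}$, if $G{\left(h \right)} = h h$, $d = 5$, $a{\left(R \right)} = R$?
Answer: $169$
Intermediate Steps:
$G{\left(h \right)} = h^{2}$
$\left(a{\left(-12 \right)} + G{\left(d \right)}\right)^{2} = \left(-12 + 5^{2}\right)^{2} = \left(-12 + 25\right)^{2} = 13^{2} = 169$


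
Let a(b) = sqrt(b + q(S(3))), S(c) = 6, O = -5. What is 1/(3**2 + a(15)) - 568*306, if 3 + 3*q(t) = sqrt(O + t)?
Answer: -34761573/200 - sqrt(129)/200 ≈ -1.7381e+5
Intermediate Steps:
q(t) = -1 + sqrt(-5 + t)/3
a(b) = sqrt(-2/3 + b) (a(b) = sqrt(b + (-1 + sqrt(-5 + 6)/3)) = sqrt(b + (-1 + sqrt(1)/3)) = sqrt(b + (-1 + (1/3)*1)) = sqrt(b + (-1 + 1/3)) = sqrt(b - 2/3) = sqrt(-2/3 + b))
1/(3**2 + a(15)) - 568*306 = 1/(3**2 + sqrt(-6 + 9*15)/3) - 568*306 = 1/(9 + sqrt(-6 + 135)/3) - 173808 = 1/(9 + sqrt(129)/3) - 173808 = -173808 + 1/(9 + sqrt(129)/3)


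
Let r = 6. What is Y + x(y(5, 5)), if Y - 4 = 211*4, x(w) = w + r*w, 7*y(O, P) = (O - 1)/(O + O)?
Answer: 4242/5 ≈ 848.40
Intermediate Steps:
y(O, P) = (-1 + O)/(14*O) (y(O, P) = ((O - 1)/(O + O))/7 = ((-1 + O)/((2*O)))/7 = ((-1 + O)*(1/(2*O)))/7 = ((-1 + O)/(2*O))/7 = (-1 + O)/(14*O))
x(w) = 7*w (x(w) = w + 6*w = 7*w)
Y = 848 (Y = 4 + 211*4 = 4 + 844 = 848)
Y + x(y(5, 5)) = 848 + 7*((1/14)*(-1 + 5)/5) = 848 + 7*((1/14)*(⅕)*4) = 848 + 7*(2/35) = 848 + ⅖ = 4242/5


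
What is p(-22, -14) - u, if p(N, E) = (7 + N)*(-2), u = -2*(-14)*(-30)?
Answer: 870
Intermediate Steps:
u = -840 (u = 28*(-30) = -840)
p(N, E) = -14 - 2*N
p(-22, -14) - u = (-14 - 2*(-22)) - 1*(-840) = (-14 + 44) + 840 = 30 + 840 = 870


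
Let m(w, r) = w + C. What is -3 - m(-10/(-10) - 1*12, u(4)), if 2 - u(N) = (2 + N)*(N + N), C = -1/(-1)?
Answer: 7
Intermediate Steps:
C = 1 (C = -1*(-1) = 1)
u(N) = 2 - 2*N*(2 + N) (u(N) = 2 - (2 + N)*(N + N) = 2 - (2 + N)*2*N = 2 - 2*N*(2 + N))
m(w, r) = 1 + w (m(w, r) = w + 1 = 1 + w)
-3 - m(-10/(-10) - 1*12, u(4)) = -3 - (1 + (-10/(-10) - 1*12)) = -3 - (1 + (-10*(-⅒) - 12)) = -3 - (1 + (1 - 12)) = -3 - (1 - 11) = -3 - 1*(-10) = -3 + 10 = 7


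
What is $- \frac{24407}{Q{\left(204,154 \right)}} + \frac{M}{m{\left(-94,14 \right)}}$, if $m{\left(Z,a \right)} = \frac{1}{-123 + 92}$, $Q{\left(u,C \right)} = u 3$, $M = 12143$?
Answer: $- \frac{230401403}{612} \approx -3.7647 \cdot 10^{5}$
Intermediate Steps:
$Q{\left(u,C \right)} = 3 u$
$m{\left(Z,a \right)} = - \frac{1}{31}$ ($m{\left(Z,a \right)} = \frac{1}{-31} = - \frac{1}{31}$)
$- \frac{24407}{Q{\left(204,154 \right)}} + \frac{M}{m{\left(-94,14 \right)}} = - \frac{24407}{3 \cdot 204} + \frac{12143}{- \frac{1}{31}} = - \frac{24407}{612} + 12143 \left(-31\right) = \left(-24407\right) \frac{1}{612} - 376433 = - \frac{24407}{612} - 376433 = - \frac{230401403}{612}$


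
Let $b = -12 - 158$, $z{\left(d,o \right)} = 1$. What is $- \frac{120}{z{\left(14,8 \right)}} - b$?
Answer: $50$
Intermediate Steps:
$b = -170$ ($b = -12 - 158 = -170$)
$- \frac{120}{z{\left(14,8 \right)}} - b = - \frac{120}{1} - -170 = \left(-120\right) 1 + 170 = -120 + 170 = 50$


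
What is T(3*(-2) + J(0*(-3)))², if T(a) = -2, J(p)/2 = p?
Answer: 4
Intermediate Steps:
J(p) = 2*p
T(3*(-2) + J(0*(-3)))² = (-2)² = 4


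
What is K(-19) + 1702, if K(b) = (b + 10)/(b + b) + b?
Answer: 63963/38 ≈ 1683.2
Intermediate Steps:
K(b) = b + (10 + b)/(2*b) (K(b) = (10 + b)/((2*b)) + b = (10 + b)*(1/(2*b)) + b = (10 + b)/(2*b) + b = b + (10 + b)/(2*b))
K(-19) + 1702 = (½ - 19 + 5/(-19)) + 1702 = (½ - 19 + 5*(-1/19)) + 1702 = (½ - 19 - 5/19) + 1702 = -713/38 + 1702 = 63963/38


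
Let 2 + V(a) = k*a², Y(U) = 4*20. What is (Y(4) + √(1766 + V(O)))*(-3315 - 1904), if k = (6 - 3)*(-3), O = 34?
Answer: -417520 - 125256*I*√15 ≈ -4.1752e+5 - 4.8511e+5*I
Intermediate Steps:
Y(U) = 80
k = -9 (k = 3*(-3) = -9)
V(a) = -2 - 9*a²
(Y(4) + √(1766 + V(O)))*(-3315 - 1904) = (80 + √(1766 + (-2 - 9*34²)))*(-3315 - 1904) = (80 + √(1766 + (-2 - 9*1156)))*(-5219) = (80 + √(1766 + (-2 - 10404)))*(-5219) = (80 + √(1766 - 10406))*(-5219) = (80 + √(-8640))*(-5219) = (80 + 24*I*√15)*(-5219) = -417520 - 125256*I*√15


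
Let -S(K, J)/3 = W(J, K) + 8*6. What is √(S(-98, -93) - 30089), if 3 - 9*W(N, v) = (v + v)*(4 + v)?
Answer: I*√216834/3 ≈ 155.22*I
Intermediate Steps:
W(N, v) = ⅓ - 2*v*(4 + v)/9 (W(N, v) = ⅓ - (v + v)*(4 + v)/9 = ⅓ - 2*v*(4 + v)/9)
S(K, J) = -145 + 2*K²/3 + 8*K/3 (S(K, J) = -3*((⅓ - 8*K/9 - 2*K²/9) + 8*6) = -3*((⅓ - 8*K/9 - 2*K²/9) + 48) = -3*(145/3 - 8*K/9 - 2*K²/9) = -145 + 2*K²/3 + 8*K/3)
√(S(-98, -93) - 30089) = √((-145 + (⅔)*(-98)² + (8/3)*(-98)) - 30089) = √((-145 + (⅔)*9604 - 784/3) - 30089) = √((-145 + 19208/3 - 784/3) - 30089) = √(17989/3 - 30089) = √(-72278/3) = I*√216834/3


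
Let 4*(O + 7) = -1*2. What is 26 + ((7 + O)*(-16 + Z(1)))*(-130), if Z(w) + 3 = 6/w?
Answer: -819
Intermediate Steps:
O = -15/2 (O = -7 + (-1*2)/4 = -7 + (1/4)*(-2) = -7 - 1/2 = -15/2 ≈ -7.5000)
Z(w) = -3 + 6/w
26 + ((7 + O)*(-16 + Z(1)))*(-130) = 26 + ((7 - 15/2)*(-16 + (-3 + 6/1)))*(-130) = 26 - (-16 + (-3 + 6*1))/2*(-130) = 26 - (-16 + (-3 + 6))/2*(-130) = 26 - (-16 + 3)/2*(-130) = 26 - 1/2*(-13)*(-130) = 26 + (13/2)*(-130) = 26 - 845 = -819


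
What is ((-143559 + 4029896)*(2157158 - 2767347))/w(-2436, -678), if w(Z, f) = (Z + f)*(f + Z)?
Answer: -2371400087693/9696996 ≈ -2.4455e+5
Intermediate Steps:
w(Z, f) = (Z + f)**2 (w(Z, f) = (Z + f)*(Z + f) = (Z + f)**2)
((-143559 + 4029896)*(2157158 - 2767347))/w(-2436, -678) = ((-143559 + 4029896)*(2157158 - 2767347))/((-2436 - 678)**2) = (3886337*(-610189))/((-3114)**2) = -2371400087693/9696996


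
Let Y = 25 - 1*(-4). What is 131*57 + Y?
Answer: 7496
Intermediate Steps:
Y = 29 (Y = 25 + 4 = 29)
131*57 + Y = 131*57 + 29 = 7467 + 29 = 7496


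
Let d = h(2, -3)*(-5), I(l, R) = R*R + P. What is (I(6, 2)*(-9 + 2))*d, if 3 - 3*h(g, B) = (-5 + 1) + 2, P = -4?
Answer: 0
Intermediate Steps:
h(g, B) = 5/3 (h(g, B) = 1 - ((-5 + 1) + 2)/3 = 1 - (-4 + 2)/3 = 1 - ⅓*(-2) = 1 + ⅔ = 5/3)
I(l, R) = -4 + R² (I(l, R) = R*R - 4 = R² - 4 = -4 + R²)
d = -25/3 (d = (5/3)*(-5) = -25/3 ≈ -8.3333)
(I(6, 2)*(-9 + 2))*d = ((-4 + 2²)*(-9 + 2))*(-25/3) = ((-4 + 4)*(-7))*(-25/3) = (0*(-7))*(-25/3) = 0*(-25/3) = 0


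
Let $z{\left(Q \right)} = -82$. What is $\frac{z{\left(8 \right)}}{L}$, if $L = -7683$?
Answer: $\frac{82}{7683} \approx 0.010673$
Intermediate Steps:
$\frac{z{\left(8 \right)}}{L} = - \frac{82}{-7683} = \left(-82\right) \left(- \frac{1}{7683}\right) = \frac{82}{7683}$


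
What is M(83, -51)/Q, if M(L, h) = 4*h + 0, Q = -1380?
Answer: 17/115 ≈ 0.14783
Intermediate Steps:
M(L, h) = 4*h
M(83, -51)/Q = (4*(-51))/(-1380) = -204*(-1/1380) = 17/115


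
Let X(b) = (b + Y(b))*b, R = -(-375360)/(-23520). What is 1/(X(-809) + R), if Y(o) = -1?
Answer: 49/32108428 ≈ 1.5261e-6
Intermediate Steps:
R = -782/49 (R = -(-375360)*(-1)/23520 = -17*46/49 = -782/49 ≈ -15.959)
X(b) = b*(-1 + b) (X(b) = (b - 1)*b = (-1 + b)*b = b*(-1 + b))
1/(X(-809) + R) = 1/(-809*(-1 - 809) - 782/49) = 1/(-809*(-810) - 782/49) = 1/(655290 - 782/49) = 1/(32108428/49) = 49/32108428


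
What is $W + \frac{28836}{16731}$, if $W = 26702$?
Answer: $\frac{49642222}{1859} \approx 26704.0$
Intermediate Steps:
$W + \frac{28836}{16731} = 26702 + \frac{28836}{16731} = 26702 + 28836 \cdot \frac{1}{16731} = 26702 + \frac{3204}{1859} = \frac{49642222}{1859}$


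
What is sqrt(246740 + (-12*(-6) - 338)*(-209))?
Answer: sqrt(302334) ≈ 549.85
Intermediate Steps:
sqrt(246740 + (-12*(-6) - 338)*(-209)) = sqrt(246740 + (72 - 338)*(-209)) = sqrt(246740 - 266*(-209)) = sqrt(246740 + 55594) = sqrt(302334)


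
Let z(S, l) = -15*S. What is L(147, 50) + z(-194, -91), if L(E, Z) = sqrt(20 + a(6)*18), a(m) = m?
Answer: 2910 + 8*sqrt(2) ≈ 2921.3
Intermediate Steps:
L(E, Z) = 8*sqrt(2) (L(E, Z) = sqrt(20 + 6*18) = sqrt(20 + 108) = sqrt(128) = 8*sqrt(2))
L(147, 50) + z(-194, -91) = 8*sqrt(2) - 15*(-194) = 8*sqrt(2) + 2910 = 2910 + 8*sqrt(2)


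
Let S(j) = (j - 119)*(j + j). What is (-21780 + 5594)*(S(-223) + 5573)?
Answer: -2559087530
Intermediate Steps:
S(j) = 2*j*(-119 + j) (S(j) = (-119 + j)*(2*j) = 2*j*(-119 + j))
(-21780 + 5594)*(S(-223) + 5573) = (-21780 + 5594)*(2*(-223)*(-119 - 223) + 5573) = -16186*(2*(-223)*(-342) + 5573) = -16186*(152532 + 5573) = -16186*158105 = -2559087530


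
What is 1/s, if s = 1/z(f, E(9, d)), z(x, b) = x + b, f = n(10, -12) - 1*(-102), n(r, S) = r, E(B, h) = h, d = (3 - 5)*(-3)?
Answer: 118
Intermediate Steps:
d = 6 (d = -2*(-3) = 6)
f = 112 (f = 10 - 1*(-102) = 10 + 102 = 112)
z(x, b) = b + x
s = 1/118 (s = 1/(6 + 112) = 1/118 ≈ 0.0084746)
1/s = 1/(1/118) = 118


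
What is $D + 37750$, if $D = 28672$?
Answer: $66422$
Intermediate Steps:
$D + 37750 = 28672 + 37750 = 66422$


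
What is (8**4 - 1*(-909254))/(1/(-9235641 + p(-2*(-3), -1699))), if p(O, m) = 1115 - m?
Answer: -8432802540450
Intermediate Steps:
(8**4 - 1*(-909254))/(1/(-9235641 + p(-2*(-3), -1699))) = (8**4 - 1*(-909254))/(1/(-9235641 + (1115 - 1*(-1699)))) = (4096 + 909254)/(1/(-9235641 + (1115 + 1699))) = 913350/(1/(-9235641 + 2814)) = 913350/(1/(-9232827)) = 913350/(-1/9232827) = 913350*(-9232827) = -8432802540450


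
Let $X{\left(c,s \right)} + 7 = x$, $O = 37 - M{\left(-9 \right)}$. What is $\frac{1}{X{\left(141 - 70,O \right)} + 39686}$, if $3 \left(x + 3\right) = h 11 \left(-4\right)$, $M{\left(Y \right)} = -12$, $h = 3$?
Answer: $\frac{1}{39632} \approx 2.5232 \cdot 10^{-5}$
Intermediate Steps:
$O = 49$ ($O = 37 - -12 = 37 + 12 = 49$)
$x = -47$ ($x = -3 + \frac{3 \cdot 11 \left(-4\right)}{3} = -3 + \frac{3 \left(-44\right)}{3} = -3 + \frac{1}{3} \left(-132\right) = -3 - 44 = -47$)
$X{\left(c,s \right)} = -54$ ($X{\left(c,s \right)} = -7 - 47 = -54$)
$\frac{1}{X{\left(141 - 70,O \right)} + 39686} = \frac{1}{-54 + 39686} = \frac{1}{39632}$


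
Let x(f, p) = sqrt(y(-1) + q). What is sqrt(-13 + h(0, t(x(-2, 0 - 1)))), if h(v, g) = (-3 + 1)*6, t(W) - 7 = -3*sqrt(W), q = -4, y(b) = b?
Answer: 5*I ≈ 5.0*I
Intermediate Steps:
x(f, p) = I*sqrt(5) (x(f, p) = sqrt(-1 - 4) = sqrt(-5) = I*sqrt(5))
t(W) = 7 - 3*sqrt(W)
h(v, g) = -12 (h(v, g) = -2*6 = -12)
sqrt(-13 + h(0, t(x(-2, 0 - 1)))) = sqrt(-13 - 12) = sqrt(-25) = 5*I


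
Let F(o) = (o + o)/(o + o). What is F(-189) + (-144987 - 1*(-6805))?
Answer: -138181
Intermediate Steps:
F(o) = 1 (F(o) = (2*o)/((2*o)) = (2*o)*(1/(2*o)) = 1)
F(-189) + (-144987 - 1*(-6805)) = 1 + (-144987 - 1*(-6805)) = 1 + (-144987 + 6805) = 1 - 138182 = -138181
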